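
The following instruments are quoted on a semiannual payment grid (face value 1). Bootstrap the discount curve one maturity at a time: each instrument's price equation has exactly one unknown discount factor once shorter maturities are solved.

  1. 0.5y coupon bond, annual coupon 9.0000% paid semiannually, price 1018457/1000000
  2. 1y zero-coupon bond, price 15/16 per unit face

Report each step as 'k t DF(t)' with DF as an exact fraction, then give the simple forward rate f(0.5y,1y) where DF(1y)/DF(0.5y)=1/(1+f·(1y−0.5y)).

1 1/2 4873/5000
2 1 15/16
f(0.5y,1y) = ((4873/5000)/(15/16) − 1)/(1/2) = 742/9375 ≈ 7.9147%

step 1 [0.5y] bond c/2=9/200: DF=(1018457/1000000 − 9/200·(0))/(1+9/200) = 4873/5000 ≈ 0.974600
step 2 [1y] zero: DF = P = 15/16 ≈ 0.937500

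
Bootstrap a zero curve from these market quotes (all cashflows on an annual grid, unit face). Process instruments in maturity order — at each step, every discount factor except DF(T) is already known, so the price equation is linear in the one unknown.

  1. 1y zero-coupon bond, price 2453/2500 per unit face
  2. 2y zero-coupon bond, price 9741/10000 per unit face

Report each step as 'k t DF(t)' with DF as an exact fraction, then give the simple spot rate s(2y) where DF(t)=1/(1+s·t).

step 1 [1y] zero: DF = P = 2453/2500 ≈ 0.981200
step 2 [2y] zero: DF = P = 9741/10000 ≈ 0.974100

1 1 2453/2500
2 2 9741/10000
s(2y) = (1/(9741/10000) − 1)/(2) = 259/19482 ≈ 1.3294%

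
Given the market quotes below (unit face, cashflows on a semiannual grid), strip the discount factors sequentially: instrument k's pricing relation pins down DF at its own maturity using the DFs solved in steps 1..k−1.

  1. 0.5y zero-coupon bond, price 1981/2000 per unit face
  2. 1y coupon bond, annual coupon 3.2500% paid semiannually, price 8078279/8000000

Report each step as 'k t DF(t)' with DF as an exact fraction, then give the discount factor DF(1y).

step 1 [0.5y] zero: DF = P = 1981/2000 ≈ 0.990500
step 2 [1y] bond c/2=13/800: DF=(8078279/8000000 − 13/800·(0.990500))/(1+13/800) = 4889/5000 ≈ 0.977800

1 1/2 1981/2000
2 1 4889/5000
DF(1y) = 4889/5000 ≈ 0.977800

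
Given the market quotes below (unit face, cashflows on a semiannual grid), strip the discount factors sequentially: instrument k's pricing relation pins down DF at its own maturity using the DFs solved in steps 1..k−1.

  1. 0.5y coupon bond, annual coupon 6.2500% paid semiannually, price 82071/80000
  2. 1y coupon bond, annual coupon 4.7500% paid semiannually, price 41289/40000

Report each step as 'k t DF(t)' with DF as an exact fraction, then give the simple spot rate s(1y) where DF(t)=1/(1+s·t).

1 1/2 2487/2500
2 1 2463/2500
s(1y) = (1/(2463/2500) − 1)/(1) = 37/2463 ≈ 1.5022%

step 1 [0.5y] bond c/2=1/32: DF=(82071/80000 − 1/32·(0))/(1+1/32) = 2487/2500 ≈ 0.994800
step 2 [1y] bond c/2=19/800: DF=(41289/40000 − 19/800·(0.994800))/(1+19/800) = 2463/2500 ≈ 0.985200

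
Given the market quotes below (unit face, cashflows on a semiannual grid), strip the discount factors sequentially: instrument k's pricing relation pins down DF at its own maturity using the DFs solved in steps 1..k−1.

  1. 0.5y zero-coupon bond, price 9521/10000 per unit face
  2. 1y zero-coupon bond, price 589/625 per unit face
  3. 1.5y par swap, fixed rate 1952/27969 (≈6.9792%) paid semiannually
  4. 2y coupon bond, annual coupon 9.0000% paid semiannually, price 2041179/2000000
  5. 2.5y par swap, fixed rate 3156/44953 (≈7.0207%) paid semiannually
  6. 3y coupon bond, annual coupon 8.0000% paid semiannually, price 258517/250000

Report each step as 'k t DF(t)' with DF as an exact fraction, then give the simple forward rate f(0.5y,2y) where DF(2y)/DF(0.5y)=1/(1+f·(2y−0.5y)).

step 1 [0.5y] zero: DF = P = 9521/10000 ≈ 0.952100
step 2 [1y] zero: DF = P = 589/625 ≈ 0.942400
step 3 [1.5y] swap r/2=976/27969: DF=(1 − 976/27969·(0.952100+0.942400))/(1+976/27969) = 564/625 ≈ 0.902400
step 4 [2y] bond c/2=9/200: DF=(2041179/2000000 − 9/200·(0.952100+0.942400+0.902400))/(1+9/200) = 4281/5000 ≈ 0.856200
step 5 [2.5y] swap r/2=1578/44953: DF=(1 − 1578/44953·(0.952100+0.942400+0.902400+0.856200))/(1+1578/44953) = 4211/5000 ≈ 0.842200
step 6 [3y] bond c/2=1/25: DF=(258517/250000 − 1/25·(0.952100+0.942400+0.902400+0.856200+0.842200))/(1+1/25) = 4107/5000 ≈ 0.821400

1 1/2 9521/10000
2 1 589/625
3 3/2 564/625
4 2 4281/5000
5 5/2 4211/5000
6 3 4107/5000
f(0.5y,2y) = ((9521/10000)/(4281/5000) − 1)/(3/2) = 959/12843 ≈ 7.4671%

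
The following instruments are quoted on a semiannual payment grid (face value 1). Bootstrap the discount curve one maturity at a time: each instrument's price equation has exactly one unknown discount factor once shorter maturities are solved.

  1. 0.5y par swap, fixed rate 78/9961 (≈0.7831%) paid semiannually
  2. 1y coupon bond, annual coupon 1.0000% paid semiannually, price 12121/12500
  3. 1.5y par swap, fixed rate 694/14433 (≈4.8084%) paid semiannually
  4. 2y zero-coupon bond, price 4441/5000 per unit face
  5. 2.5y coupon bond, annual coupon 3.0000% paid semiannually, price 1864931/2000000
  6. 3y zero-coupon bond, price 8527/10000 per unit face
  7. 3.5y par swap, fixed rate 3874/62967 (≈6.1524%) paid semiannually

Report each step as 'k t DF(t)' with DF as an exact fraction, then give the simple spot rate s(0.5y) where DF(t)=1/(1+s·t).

1 1/2 9961/10000
2 1 9599/10000
3 3/2 4653/5000
4 2 4441/5000
5 5/2 8629/10000
6 3 8527/10000
7 7/2 8063/10000
s(0.5y) = (1/(9961/10000) − 1)/(1/2) = 78/9961 ≈ 0.7831%

step 1 [0.5y] swap r/2=39/9961: DF=(1 − 39/9961·(0))/(1+39/9961) = 9961/10000 ≈ 0.996100
step 2 [1y] bond c/2=1/200: DF=(12121/12500 − 1/200·(0.996100))/(1+1/200) = 9599/10000 ≈ 0.959900
step 3 [1.5y] swap r/2=347/14433: DF=(1 − 347/14433·(0.996100+0.959900))/(1+347/14433) = 4653/5000 ≈ 0.930600
step 4 [2y] zero: DF = P = 4441/5000 ≈ 0.888200
step 5 [2.5y] bond c/2=3/200: DF=(1864931/2000000 − 3/200·(0.996100+0.959900+0.930600+0.888200))/(1+3/200) = 8629/10000 ≈ 0.862900
step 6 [3y] zero: DF = P = 8527/10000 ≈ 0.852700
step 7 [3.5y] swap r/2=1937/62967: DF=(1 − 1937/62967·(0.996100+0.959900+0.930600+0.888200+0.862900+0.852700))/(1+1937/62967) = 8063/10000 ≈ 0.806300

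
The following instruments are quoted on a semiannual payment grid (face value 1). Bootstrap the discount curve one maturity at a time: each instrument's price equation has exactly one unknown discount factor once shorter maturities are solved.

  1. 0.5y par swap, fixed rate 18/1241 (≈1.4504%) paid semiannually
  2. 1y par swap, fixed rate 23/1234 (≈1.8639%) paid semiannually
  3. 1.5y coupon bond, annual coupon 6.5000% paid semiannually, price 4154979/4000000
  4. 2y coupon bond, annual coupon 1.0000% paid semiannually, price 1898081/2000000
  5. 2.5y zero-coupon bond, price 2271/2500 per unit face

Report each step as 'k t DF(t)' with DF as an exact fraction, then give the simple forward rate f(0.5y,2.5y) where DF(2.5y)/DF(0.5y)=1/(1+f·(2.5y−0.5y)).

1 1/2 1241/1250
2 1 1227/1250
3 3/2 9439/10000
4 2 4649/5000
5 5/2 2271/2500
f(0.5y,2.5y) = ((1241/1250)/(2271/2500) − 1)/(2) = 211/4542 ≈ 4.6455%

step 1 [0.5y] swap r/2=9/1241: DF=(1 − 9/1241·(0))/(1+9/1241) = 1241/1250 ≈ 0.992800
step 2 [1y] swap r/2=23/2468: DF=(1 − 23/2468·(0.992800))/(1+23/2468) = 1227/1250 ≈ 0.981600
step 3 [1.5y] bond c/2=13/400: DF=(4154979/4000000 − 13/400·(0.992800+0.981600))/(1+13/400) = 9439/10000 ≈ 0.943900
step 4 [2y] bond c/2=1/200: DF=(1898081/2000000 − 1/200·(0.992800+0.981600+0.943900))/(1+1/200) = 4649/5000 ≈ 0.929800
step 5 [2.5y] zero: DF = P = 2271/2500 ≈ 0.908400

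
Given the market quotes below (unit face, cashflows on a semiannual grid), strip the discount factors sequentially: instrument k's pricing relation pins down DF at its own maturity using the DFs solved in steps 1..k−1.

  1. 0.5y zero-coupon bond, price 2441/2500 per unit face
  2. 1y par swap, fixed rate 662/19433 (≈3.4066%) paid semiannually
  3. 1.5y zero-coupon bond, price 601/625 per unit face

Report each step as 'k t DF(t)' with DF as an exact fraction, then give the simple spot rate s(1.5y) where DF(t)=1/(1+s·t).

step 1 [0.5y] zero: DF = P = 2441/2500 ≈ 0.976400
step 2 [1y] swap r/2=331/19433: DF=(1 − 331/19433·(0.976400))/(1+331/19433) = 9669/10000 ≈ 0.966900
step 3 [1.5y] zero: DF = P = 601/625 ≈ 0.961600

1 1/2 2441/2500
2 1 9669/10000
3 3/2 601/625
s(1.5y) = (1/(601/625) − 1)/(3/2) = 16/601 ≈ 2.6622%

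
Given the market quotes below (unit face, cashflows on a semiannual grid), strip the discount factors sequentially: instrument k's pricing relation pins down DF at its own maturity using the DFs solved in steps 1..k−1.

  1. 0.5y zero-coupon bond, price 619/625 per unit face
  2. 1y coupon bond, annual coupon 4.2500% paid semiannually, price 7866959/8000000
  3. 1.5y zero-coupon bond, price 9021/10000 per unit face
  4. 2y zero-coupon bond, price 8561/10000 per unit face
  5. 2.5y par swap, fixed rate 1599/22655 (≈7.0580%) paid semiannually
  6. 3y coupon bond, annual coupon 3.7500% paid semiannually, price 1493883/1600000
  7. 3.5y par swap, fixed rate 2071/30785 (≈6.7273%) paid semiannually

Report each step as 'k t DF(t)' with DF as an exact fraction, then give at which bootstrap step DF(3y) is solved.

step 1 [0.5y] zero: DF = P = 619/625 ≈ 0.990400
step 2 [1y] bond c/2=17/800: DF=(7866959/8000000 − 17/800·(0.990400))/(1+17/800) = 9423/10000 ≈ 0.942300
step 3 [1.5y] zero: DF = P = 9021/10000 ≈ 0.902100
step 4 [2y] zero: DF = P = 8561/10000 ≈ 0.856100
step 5 [2.5y] swap r/2=1599/45310: DF=(1 − 1599/45310·(0.990400+0.942300+0.902100+0.856100))/(1+1599/45310) = 8401/10000 ≈ 0.840100
step 6 [3y] bond c/2=3/160: DF=(1493883/1600000 − 3/160·(0.990400+0.942300+0.902100+0.856100+0.840100))/(1+3/160) = 8331/10000 ≈ 0.833100
step 7 [3.5y] swap r/2=2071/61570: DF=(1 − 2071/61570·(0.990400+0.942300+0.902100+0.856100+0.840100+0.833100))/(1+2071/61570) = 7929/10000 ≈ 0.792900

1 1/2 619/625
2 1 9423/10000
3 3/2 9021/10000
4 2 8561/10000
5 5/2 8401/10000
6 3 8331/10000
7 7/2 7929/10000
DF(3y) is solved at step 6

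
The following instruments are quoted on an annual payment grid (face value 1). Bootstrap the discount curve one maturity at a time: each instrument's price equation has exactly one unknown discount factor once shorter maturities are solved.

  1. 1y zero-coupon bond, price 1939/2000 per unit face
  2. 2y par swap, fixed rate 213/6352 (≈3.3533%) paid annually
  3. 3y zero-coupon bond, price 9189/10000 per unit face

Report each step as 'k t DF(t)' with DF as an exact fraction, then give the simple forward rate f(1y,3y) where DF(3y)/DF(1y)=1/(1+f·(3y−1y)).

1 1 1939/2000
2 2 9361/10000
3 3 9189/10000
f(1y,3y) = ((1939/2000)/(9189/10000) − 1)/(2) = 253/9189 ≈ 2.7533%

step 1 [1y] zero: DF = P = 1939/2000 ≈ 0.969500
step 2 [2y] swap r/1=213/6352: DF=(1 − 213/6352·(0.969500))/(1+213/6352) = 9361/10000 ≈ 0.936100
step 3 [3y] zero: DF = P = 9189/10000 ≈ 0.918900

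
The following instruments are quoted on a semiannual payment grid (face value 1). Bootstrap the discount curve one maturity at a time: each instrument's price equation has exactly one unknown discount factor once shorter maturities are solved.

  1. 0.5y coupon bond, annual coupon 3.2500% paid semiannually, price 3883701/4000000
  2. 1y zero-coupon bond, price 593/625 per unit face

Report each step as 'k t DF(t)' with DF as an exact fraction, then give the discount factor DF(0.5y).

step 1 [0.5y] bond c/2=13/800: DF=(3883701/4000000 − 13/800·(0))/(1+13/800) = 4777/5000 ≈ 0.955400
step 2 [1y] zero: DF = P = 593/625 ≈ 0.948800

1 1/2 4777/5000
2 1 593/625
DF(0.5y) = 4777/5000 ≈ 0.955400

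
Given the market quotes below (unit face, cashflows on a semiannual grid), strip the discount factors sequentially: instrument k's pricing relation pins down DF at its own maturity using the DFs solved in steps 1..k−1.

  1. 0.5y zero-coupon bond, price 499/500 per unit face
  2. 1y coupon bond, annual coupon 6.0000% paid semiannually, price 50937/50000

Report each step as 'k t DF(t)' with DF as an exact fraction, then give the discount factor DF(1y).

step 1 [0.5y] zero: DF = P = 499/500 ≈ 0.998000
step 2 [1y] bond c/2=3/100: DF=(50937/50000 − 3/100·(0.998000))/(1+3/100) = 24/25 ≈ 0.960000

1 1/2 499/500
2 1 24/25
DF(1y) = 24/25 ≈ 0.960000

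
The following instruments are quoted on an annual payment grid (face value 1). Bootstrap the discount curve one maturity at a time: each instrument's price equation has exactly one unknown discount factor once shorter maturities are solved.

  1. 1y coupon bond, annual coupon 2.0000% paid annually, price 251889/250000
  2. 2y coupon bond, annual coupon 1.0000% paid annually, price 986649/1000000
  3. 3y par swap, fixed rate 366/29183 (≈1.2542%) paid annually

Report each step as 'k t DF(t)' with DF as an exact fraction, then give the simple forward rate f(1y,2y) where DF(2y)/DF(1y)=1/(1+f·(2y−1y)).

1 1 4939/5000
2 2 9671/10000
3 3 4817/5000
f(1y,2y) = ((4939/5000)/(9671/10000) − 1)/(1) = 207/9671 ≈ 2.1404%

step 1 [1y] bond c/1=1/50: DF=(251889/250000 − 1/50·(0))/(1+1/50) = 4939/5000 ≈ 0.987800
step 2 [2y] bond c/1=1/100: DF=(986649/1000000 − 1/100·(0.987800))/(1+1/100) = 9671/10000 ≈ 0.967100
step 3 [3y] swap r/1=366/29183: DF=(1 − 366/29183·(0.987800+0.967100))/(1+366/29183) = 4817/5000 ≈ 0.963400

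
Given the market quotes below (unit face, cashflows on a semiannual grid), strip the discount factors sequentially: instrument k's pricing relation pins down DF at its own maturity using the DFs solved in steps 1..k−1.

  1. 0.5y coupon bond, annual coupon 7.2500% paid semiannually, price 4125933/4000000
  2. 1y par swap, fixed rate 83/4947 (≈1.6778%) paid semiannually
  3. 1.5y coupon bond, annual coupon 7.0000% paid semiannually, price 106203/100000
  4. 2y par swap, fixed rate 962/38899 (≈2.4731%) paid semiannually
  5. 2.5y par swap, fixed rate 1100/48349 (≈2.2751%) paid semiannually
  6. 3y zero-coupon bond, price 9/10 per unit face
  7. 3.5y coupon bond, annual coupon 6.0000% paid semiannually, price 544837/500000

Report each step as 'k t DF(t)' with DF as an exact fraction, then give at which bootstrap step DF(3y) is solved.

1 1/2 4977/5000
2 1 4917/5000
3 3/2 1199/1250
4 2 9519/10000
5 5/2 189/200
6 3 9/10
7 7/2 8909/10000
DF(3y) is solved at step 6

step 1 [0.5y] bond c/2=29/800: DF=(4125933/4000000 − 29/800·(0))/(1+29/800) = 4977/5000 ≈ 0.995400
step 2 [1y] swap r/2=83/9894: DF=(1 − 83/9894·(0.995400))/(1+83/9894) = 4917/5000 ≈ 0.983400
step 3 [1.5y] bond c/2=7/200: DF=(106203/100000 − 7/200·(0.995400+0.983400))/(1+7/200) = 1199/1250 ≈ 0.959200
step 4 [2y] swap r/2=481/38899: DF=(1 − 481/38899·(0.995400+0.983400+0.959200))/(1+481/38899) = 9519/10000 ≈ 0.951900
step 5 [2.5y] swap r/2=550/48349: DF=(1 − 550/48349·(0.995400+0.983400+0.959200+0.951900))/(1+550/48349) = 189/200 ≈ 0.945000
step 6 [3y] zero: DF = P = 9/10 ≈ 0.900000
step 7 [3.5y] bond c/2=3/100: DF=(544837/500000 − 3/100·(0.995400+0.983400+0.959200+0.951900+0.945000+0.900000))/(1+3/100) = 8909/10000 ≈ 0.890900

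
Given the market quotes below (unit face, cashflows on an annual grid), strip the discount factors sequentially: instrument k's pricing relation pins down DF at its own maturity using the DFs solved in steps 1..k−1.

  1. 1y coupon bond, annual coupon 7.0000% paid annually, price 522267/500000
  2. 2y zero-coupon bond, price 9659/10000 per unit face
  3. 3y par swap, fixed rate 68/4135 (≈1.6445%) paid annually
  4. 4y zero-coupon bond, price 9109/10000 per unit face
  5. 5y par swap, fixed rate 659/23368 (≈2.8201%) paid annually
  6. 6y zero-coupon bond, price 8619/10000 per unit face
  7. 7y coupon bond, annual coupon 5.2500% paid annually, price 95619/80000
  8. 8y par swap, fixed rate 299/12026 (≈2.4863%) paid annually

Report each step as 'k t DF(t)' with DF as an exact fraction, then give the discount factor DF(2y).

step 1 [1y] bond c/1=7/100: DF=(522267/500000 − 7/100·(0))/(1+7/100) = 4881/5000 ≈ 0.976200
step 2 [2y] zero: DF = P = 9659/10000 ≈ 0.965900
step 3 [3y] swap r/1=68/4135: DF=(1 − 68/4135·(0.976200+0.965900))/(1+68/4135) = 2381/2500 ≈ 0.952400
step 4 [4y] zero: DF = P = 9109/10000 ≈ 0.910900
step 5 [5y] swap r/1=659/23368: DF=(1 − 659/23368·(0.976200+0.965900+0.952400+0.910900))/(1+659/23368) = 4341/5000 ≈ 0.868200
step 6 [6y] zero: DF = P = 8619/10000 ≈ 0.861900
step 7 [7y] bond c/1=21/400: DF=(95619/80000 − 21/400·(0.976200+0.965900+0.952400+0.910900+0.868200+0.861900))/(1+21/400) = 1719/2000 ≈ 0.859500
step 8 [8y] swap r/1=299/12026: DF=(1 − 299/12026·(0.976200+0.965900+0.952400+0.910900+0.868200+0.861900+0.859500))/(1+299/12026) = 4103/5000 ≈ 0.820600

1 1 4881/5000
2 2 9659/10000
3 3 2381/2500
4 4 9109/10000
5 5 4341/5000
6 6 8619/10000
7 7 1719/2000
8 8 4103/5000
DF(2y) = 9659/10000 ≈ 0.965900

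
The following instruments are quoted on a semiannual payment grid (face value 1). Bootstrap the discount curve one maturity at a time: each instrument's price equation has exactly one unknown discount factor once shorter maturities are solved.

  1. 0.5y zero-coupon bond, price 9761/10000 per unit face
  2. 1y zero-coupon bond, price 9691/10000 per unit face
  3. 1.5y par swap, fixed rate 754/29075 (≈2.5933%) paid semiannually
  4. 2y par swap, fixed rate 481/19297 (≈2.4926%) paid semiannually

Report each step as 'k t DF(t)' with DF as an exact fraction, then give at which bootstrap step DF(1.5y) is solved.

step 1 [0.5y] zero: DF = P = 9761/10000 ≈ 0.976100
step 2 [1y] zero: DF = P = 9691/10000 ≈ 0.969100
step 3 [1.5y] swap r/2=377/29075: DF=(1 − 377/29075·(0.976100+0.969100))/(1+377/29075) = 9623/10000 ≈ 0.962300
step 4 [2y] swap r/2=481/38594: DF=(1 − 481/38594·(0.976100+0.969100+0.962300))/(1+481/38594) = 9519/10000 ≈ 0.951900

1 1/2 9761/10000
2 1 9691/10000
3 3/2 9623/10000
4 2 9519/10000
DF(1.5y) is solved at step 3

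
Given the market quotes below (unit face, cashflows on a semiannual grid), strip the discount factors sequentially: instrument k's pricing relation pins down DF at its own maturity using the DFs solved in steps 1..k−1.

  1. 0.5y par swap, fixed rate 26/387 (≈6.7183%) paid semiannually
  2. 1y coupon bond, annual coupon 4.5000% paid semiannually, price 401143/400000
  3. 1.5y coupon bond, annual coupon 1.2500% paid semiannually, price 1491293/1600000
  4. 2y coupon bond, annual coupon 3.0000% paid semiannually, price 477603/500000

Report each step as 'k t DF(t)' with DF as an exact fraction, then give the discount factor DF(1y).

step 1 [0.5y] swap r/2=13/387: DF=(1 − 13/387·(0))/(1+13/387) = 387/400 ≈ 0.967500
step 2 [1y] bond c/2=9/400: DF=(401143/400000 − 9/400·(0.967500))/(1+9/400) = 1919/2000 ≈ 0.959500
step 3 [1.5y] bond c/2=1/160: DF=(1491293/1600000 − 1/160·(0.967500+0.959500))/(1+1/160) = 9143/10000 ≈ 0.914300
step 4 [2y] bond c/2=3/200: DF=(477603/500000 − 3/200·(0.967500+0.959500+0.914300))/(1+3/200) = 8991/10000 ≈ 0.899100

1 1/2 387/400
2 1 1919/2000
3 3/2 9143/10000
4 2 8991/10000
DF(1y) = 1919/2000 ≈ 0.959500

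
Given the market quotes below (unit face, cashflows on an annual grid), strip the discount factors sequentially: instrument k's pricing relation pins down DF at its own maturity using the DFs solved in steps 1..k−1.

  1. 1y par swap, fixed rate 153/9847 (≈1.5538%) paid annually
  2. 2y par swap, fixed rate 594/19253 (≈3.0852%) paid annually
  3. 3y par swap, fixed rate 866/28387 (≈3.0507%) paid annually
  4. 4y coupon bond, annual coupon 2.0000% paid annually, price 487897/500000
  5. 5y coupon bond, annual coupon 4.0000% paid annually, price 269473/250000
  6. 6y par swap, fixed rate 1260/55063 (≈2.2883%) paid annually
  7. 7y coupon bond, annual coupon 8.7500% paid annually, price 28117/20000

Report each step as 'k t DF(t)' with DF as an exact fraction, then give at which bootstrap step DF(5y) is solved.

1 1 9847/10000
2 2 4703/5000
3 3 4567/5000
4 4 901/1000
5 5 4463/5000
6 6 437/500
7 7 8497/10000
DF(5y) is solved at step 5

step 1 [1y] swap r/1=153/9847: DF=(1 − 153/9847·(0))/(1+153/9847) = 9847/10000 ≈ 0.984700
step 2 [2y] swap r/1=594/19253: DF=(1 − 594/19253·(0.984700))/(1+594/19253) = 4703/5000 ≈ 0.940600
step 3 [3y] swap r/1=866/28387: DF=(1 − 866/28387·(0.984700+0.940600))/(1+866/28387) = 4567/5000 ≈ 0.913400
step 4 [4y] bond c/1=1/50: DF=(487897/500000 − 1/50·(0.984700+0.940600+0.913400))/(1+1/50) = 901/1000 ≈ 0.901000
step 5 [5y] bond c/1=1/25: DF=(269473/250000 − 1/25·(0.984700+0.940600+0.913400+0.901000))/(1+1/25) = 4463/5000 ≈ 0.892600
step 6 [6y] swap r/1=1260/55063: DF=(1 − 1260/55063·(0.984700+0.940600+0.913400+0.901000+0.892600))/(1+1260/55063) = 437/500 ≈ 0.874000
step 7 [7y] bond c/1=7/80: DF=(28117/20000 − 7/80·(0.984700+0.940600+0.913400+0.901000+0.892600+0.874000))/(1+7/80) = 8497/10000 ≈ 0.849700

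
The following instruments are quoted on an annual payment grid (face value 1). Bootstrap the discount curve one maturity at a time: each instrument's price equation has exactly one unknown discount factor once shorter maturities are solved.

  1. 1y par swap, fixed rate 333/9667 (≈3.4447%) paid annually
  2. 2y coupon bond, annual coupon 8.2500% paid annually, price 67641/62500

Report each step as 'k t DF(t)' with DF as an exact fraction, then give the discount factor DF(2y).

1 1 9667/10000
2 2 9261/10000
DF(2y) = 9261/10000 ≈ 0.926100

step 1 [1y] swap r/1=333/9667: DF=(1 − 333/9667·(0))/(1+333/9667) = 9667/10000 ≈ 0.966700
step 2 [2y] bond c/1=33/400: DF=(67641/62500 − 33/400·(0.966700))/(1+33/400) = 9261/10000 ≈ 0.926100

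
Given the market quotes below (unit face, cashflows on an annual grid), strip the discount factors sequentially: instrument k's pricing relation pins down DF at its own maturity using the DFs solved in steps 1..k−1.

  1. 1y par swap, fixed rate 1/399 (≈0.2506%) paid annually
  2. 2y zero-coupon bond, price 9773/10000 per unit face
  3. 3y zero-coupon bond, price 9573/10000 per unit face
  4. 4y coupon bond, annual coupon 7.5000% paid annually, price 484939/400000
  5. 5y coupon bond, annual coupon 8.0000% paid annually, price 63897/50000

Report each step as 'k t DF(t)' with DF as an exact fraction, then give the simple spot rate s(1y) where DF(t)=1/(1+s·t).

1 1 399/400
2 2 9773/10000
3 3 9573/10000
4 4 577/625
5 5 8977/10000
s(1y) = (1/(399/400) − 1)/(1) = 1/399 ≈ 0.2506%

step 1 [1y] swap r/1=1/399: DF=(1 − 1/399·(0))/(1+1/399) = 399/400 ≈ 0.997500
step 2 [2y] zero: DF = P = 9773/10000 ≈ 0.977300
step 3 [3y] zero: DF = P = 9573/10000 ≈ 0.957300
step 4 [4y] bond c/1=3/40: DF=(484939/400000 − 3/40·(0.997500+0.977300+0.957300))/(1+3/40) = 577/625 ≈ 0.923200
step 5 [5y] bond c/1=2/25: DF=(63897/50000 − 2/25·(0.997500+0.977300+0.957300+0.923200))/(1+2/25) = 8977/10000 ≈ 0.897700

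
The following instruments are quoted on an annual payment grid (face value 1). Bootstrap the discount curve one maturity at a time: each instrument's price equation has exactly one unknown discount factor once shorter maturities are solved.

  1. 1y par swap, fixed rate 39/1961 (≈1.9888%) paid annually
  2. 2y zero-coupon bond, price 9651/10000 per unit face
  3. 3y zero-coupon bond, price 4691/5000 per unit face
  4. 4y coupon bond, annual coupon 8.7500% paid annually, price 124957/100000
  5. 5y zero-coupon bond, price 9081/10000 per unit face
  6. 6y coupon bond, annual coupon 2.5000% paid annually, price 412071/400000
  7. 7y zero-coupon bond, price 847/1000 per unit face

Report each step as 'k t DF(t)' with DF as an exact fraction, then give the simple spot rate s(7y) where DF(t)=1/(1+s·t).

1 1 1961/2000
2 2 9651/10000
3 3 4691/5000
4 4 917/1000
5 5 9081/10000
6 6 4451/5000
7 7 847/1000
s(7y) = (1/(847/1000) − 1)/(7) = 153/5929 ≈ 2.5805%

step 1 [1y] swap r/1=39/1961: DF=(1 − 39/1961·(0))/(1+39/1961) = 1961/2000 ≈ 0.980500
step 2 [2y] zero: DF = P = 9651/10000 ≈ 0.965100
step 3 [3y] zero: DF = P = 4691/5000 ≈ 0.938200
step 4 [4y] bond c/1=7/80: DF=(124957/100000 − 7/80·(0.980500+0.965100+0.938200))/(1+7/80) = 917/1000 ≈ 0.917000
step 5 [5y] zero: DF = P = 9081/10000 ≈ 0.908100
step 6 [6y] bond c/1=1/40: DF=(412071/400000 − 1/40·(0.980500+0.965100+0.938200+0.917000+0.908100))/(1+1/40) = 4451/5000 ≈ 0.890200
step 7 [7y] zero: DF = P = 847/1000 ≈ 0.847000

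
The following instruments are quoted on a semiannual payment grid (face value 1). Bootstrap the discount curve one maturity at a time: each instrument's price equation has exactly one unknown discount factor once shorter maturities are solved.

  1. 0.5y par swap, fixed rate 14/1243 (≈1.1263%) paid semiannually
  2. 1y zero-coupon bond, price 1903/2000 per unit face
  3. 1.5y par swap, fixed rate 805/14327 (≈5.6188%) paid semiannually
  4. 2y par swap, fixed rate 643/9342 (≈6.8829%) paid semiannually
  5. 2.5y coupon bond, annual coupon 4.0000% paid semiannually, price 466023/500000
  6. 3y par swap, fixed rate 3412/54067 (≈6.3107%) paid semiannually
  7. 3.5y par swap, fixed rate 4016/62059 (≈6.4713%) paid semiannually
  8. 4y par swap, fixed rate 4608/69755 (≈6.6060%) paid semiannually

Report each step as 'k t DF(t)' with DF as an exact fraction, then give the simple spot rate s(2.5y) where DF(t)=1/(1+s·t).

1 1/2 1243/1250
2 1 1903/2000
3 3/2 1839/2000
4 2 4357/5000
5 5/2 1681/2000
6 3 4147/5000
7 7/2 999/1250
8 4 481/625
s(2.5y) = (1/(1681/2000) − 1)/(5/2) = 638/8405 ≈ 7.5907%

step 1 [0.5y] swap r/2=7/1243: DF=(1 − 7/1243·(0))/(1+7/1243) = 1243/1250 ≈ 0.994400
step 2 [1y] zero: DF = P = 1903/2000 ≈ 0.951500
step 3 [1.5y] swap r/2=805/28654: DF=(1 − 805/28654·(0.994400+0.951500))/(1+805/28654) = 1839/2000 ≈ 0.919500
step 4 [2y] swap r/2=643/18684: DF=(1 − 643/18684·(0.994400+0.951500+0.919500))/(1+643/18684) = 4357/5000 ≈ 0.871400
step 5 [2.5y] bond c/2=1/50: DF=(466023/500000 − 1/50·(0.994400+0.951500+0.919500+0.871400))/(1+1/50) = 1681/2000 ≈ 0.840500
step 6 [3y] swap r/2=1706/54067: DF=(1 − 1706/54067·(0.994400+0.951500+0.919500+0.871400+0.840500))/(1+1706/54067) = 4147/5000 ≈ 0.829400
step 7 [3.5y] swap r/2=2008/62059: DF=(1 − 2008/62059·(0.994400+0.951500+0.919500+0.871400+0.840500+0.829400))/(1+2008/62059) = 999/1250 ≈ 0.799200
step 8 [4y] swap r/2=2304/69755: DF=(1 − 2304/69755·(0.994400+0.951500+0.919500+0.871400+0.840500+0.829400+0.799200))/(1+2304/69755) = 481/625 ≈ 0.769600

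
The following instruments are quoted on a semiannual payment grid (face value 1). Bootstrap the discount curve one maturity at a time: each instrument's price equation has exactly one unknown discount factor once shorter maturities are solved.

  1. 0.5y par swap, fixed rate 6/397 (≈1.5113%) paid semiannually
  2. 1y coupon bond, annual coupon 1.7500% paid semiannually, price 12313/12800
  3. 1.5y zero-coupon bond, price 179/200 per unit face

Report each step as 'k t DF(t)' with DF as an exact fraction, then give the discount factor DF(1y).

1 1/2 397/400
2 1 189/200
3 3/2 179/200
DF(1y) = 189/200 ≈ 0.945000

step 1 [0.5y] swap r/2=3/397: DF=(1 − 3/397·(0))/(1+3/397) = 397/400 ≈ 0.992500
step 2 [1y] bond c/2=7/800: DF=(12313/12800 − 7/800·(0.992500))/(1+7/800) = 189/200 ≈ 0.945000
step 3 [1.5y] zero: DF = P = 179/200 ≈ 0.895000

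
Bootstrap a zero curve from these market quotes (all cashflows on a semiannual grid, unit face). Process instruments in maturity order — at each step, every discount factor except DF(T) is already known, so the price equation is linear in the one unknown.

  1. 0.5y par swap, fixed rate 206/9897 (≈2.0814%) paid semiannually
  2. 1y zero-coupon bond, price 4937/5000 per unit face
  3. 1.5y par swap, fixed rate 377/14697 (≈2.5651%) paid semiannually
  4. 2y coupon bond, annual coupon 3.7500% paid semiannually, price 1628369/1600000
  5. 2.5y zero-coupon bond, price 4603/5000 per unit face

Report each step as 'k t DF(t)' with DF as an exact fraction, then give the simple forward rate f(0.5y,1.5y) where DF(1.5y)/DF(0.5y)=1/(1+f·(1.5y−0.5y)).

1 1/2 9897/10000
2 1 4937/5000
3 3/2 9623/10000
4 2 9449/10000
5 5/2 4603/5000
f(0.5y,1.5y) = ((9897/10000)/(9623/10000) − 1)/(1) = 274/9623 ≈ 2.8473%

step 1 [0.5y] swap r/2=103/9897: DF=(1 − 103/9897·(0))/(1+103/9897) = 9897/10000 ≈ 0.989700
step 2 [1y] zero: DF = P = 4937/5000 ≈ 0.987400
step 3 [1.5y] swap r/2=377/29394: DF=(1 − 377/29394·(0.989700+0.987400))/(1+377/29394) = 9623/10000 ≈ 0.962300
step 4 [2y] bond c/2=3/160: DF=(1628369/1600000 − 3/160·(0.989700+0.987400+0.962300))/(1+3/160) = 9449/10000 ≈ 0.944900
step 5 [2.5y] zero: DF = P = 4603/5000 ≈ 0.920600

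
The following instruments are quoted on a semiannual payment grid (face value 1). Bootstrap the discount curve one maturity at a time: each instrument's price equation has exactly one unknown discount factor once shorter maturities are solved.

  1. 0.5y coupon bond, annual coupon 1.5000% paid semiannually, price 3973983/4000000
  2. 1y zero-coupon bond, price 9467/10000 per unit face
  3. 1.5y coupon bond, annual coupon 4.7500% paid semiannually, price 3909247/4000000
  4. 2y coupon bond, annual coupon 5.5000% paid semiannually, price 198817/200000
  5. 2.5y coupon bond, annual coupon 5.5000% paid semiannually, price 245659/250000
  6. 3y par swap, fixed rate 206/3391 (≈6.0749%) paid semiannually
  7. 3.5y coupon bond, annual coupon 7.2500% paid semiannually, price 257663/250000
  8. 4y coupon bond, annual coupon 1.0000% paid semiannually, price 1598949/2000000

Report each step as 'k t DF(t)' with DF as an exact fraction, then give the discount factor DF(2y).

1 1/2 9861/10000
2 1 9467/10000
3 3/2 4549/5000
4 2 4457/5000
5 5/2 2141/2500
6 3 522/625
7 7/2 503/625
8 4 1529/2000
DF(2y) = 4457/5000 ≈ 0.891400

step 1 [0.5y] bond c/2=3/400: DF=(3973983/4000000 − 3/400·(0))/(1+3/400) = 9861/10000 ≈ 0.986100
step 2 [1y] zero: DF = P = 9467/10000 ≈ 0.946700
step 3 [1.5y] bond c/2=19/800: DF=(3909247/4000000 − 19/800·(0.986100+0.946700))/(1+19/800) = 4549/5000 ≈ 0.909800
step 4 [2y] bond c/2=11/400: DF=(198817/200000 − 11/400·(0.986100+0.946700+0.909800))/(1+11/400) = 4457/5000 ≈ 0.891400
step 5 [2.5y] bond c/2=11/400: DF=(245659/250000 − 11/400·(0.986100+0.946700+0.909800+0.891400))/(1+11/400) = 2141/2500 ≈ 0.856400
step 6 [3y] swap r/2=103/3391: DF=(1 − 103/3391·(0.986100+0.946700+0.909800+0.891400+0.856400))/(1+103/3391) = 522/625 ≈ 0.835200
step 7 [3.5y] bond c/2=29/800: DF=(257663/250000 − 29/800·(0.986100+0.946700+0.909800+0.891400+0.856400+0.835200))/(1+29/800) = 503/625 ≈ 0.804800
step 8 [4y] bond c/2=1/200: DF=(1598949/2000000 − 1/200·(0.986100+0.946700+0.909800+0.891400+0.856400+0.835200+0.804800))/(1+1/200) = 1529/2000 ≈ 0.764500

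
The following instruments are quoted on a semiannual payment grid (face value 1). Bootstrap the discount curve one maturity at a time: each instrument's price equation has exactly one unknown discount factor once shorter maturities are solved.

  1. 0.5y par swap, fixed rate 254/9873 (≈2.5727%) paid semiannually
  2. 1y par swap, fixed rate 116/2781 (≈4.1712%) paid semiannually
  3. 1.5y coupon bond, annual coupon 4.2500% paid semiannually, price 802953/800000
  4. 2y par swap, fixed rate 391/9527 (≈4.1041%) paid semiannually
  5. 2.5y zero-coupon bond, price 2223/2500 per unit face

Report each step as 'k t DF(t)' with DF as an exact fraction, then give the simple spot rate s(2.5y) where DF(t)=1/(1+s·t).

step 1 [0.5y] swap r/2=127/9873: DF=(1 − 127/9873·(0))/(1+127/9873) = 9873/10000 ≈ 0.987300
step 2 [1y] swap r/2=58/2781: DF=(1 − 58/2781·(0.987300))/(1+58/2781) = 4797/5000 ≈ 0.959400
step 3 [1.5y] bond c/2=17/800: DF=(802953/800000 − 17/800·(0.987300+0.959400))/(1+17/800) = 9423/10000 ≈ 0.942300
step 4 [2y] swap r/2=391/19054: DF=(1 − 391/19054·(0.987300+0.959400+0.942300))/(1+391/19054) = 4609/5000 ≈ 0.921800
step 5 [2.5y] zero: DF = P = 2223/2500 ≈ 0.889200

1 1/2 9873/10000
2 1 4797/5000
3 3/2 9423/10000
4 2 4609/5000
5 5/2 2223/2500
s(2.5y) = (1/(2223/2500) − 1)/(5/2) = 554/11115 ≈ 4.9843%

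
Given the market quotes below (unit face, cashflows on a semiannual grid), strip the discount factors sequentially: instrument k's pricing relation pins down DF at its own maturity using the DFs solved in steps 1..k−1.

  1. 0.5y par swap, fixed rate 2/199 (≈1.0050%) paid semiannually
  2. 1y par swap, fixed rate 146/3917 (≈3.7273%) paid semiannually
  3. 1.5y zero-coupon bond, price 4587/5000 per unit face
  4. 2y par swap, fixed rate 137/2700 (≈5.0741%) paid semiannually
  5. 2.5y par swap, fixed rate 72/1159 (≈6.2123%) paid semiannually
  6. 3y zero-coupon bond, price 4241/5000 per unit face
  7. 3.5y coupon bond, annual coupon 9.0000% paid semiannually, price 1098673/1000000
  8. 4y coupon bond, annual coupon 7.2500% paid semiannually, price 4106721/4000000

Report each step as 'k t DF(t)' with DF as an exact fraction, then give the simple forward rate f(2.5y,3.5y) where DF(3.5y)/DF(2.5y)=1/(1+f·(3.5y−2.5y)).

1 1/2 199/200
2 1 1927/2000
3 3/2 4587/5000
4 2 9041/10000
5 5/2 107/125
6 3 4241/5000
7 7/2 1019/1250
8 4 963/1250
f(2.5y,3.5y) = ((107/125)/(1019/1250) − 1)/(1) = 51/1019 ≈ 5.0049%

step 1 [0.5y] swap r/2=1/199: DF=(1 − 1/199·(0))/(1+1/199) = 199/200 ≈ 0.995000
step 2 [1y] swap r/2=73/3917: DF=(1 − 73/3917·(0.995000))/(1+73/3917) = 1927/2000 ≈ 0.963500
step 3 [1.5y] zero: DF = P = 4587/5000 ≈ 0.917400
step 4 [2y] swap r/2=137/5400: DF=(1 − 137/5400·(0.995000+0.963500+0.917400))/(1+137/5400) = 9041/10000 ≈ 0.904100
step 5 [2.5y] swap r/2=36/1159: DF=(1 − 36/1159·(0.995000+0.963500+0.917400+0.904100))/(1+36/1159) = 107/125 ≈ 0.856000
step 6 [3y] zero: DF = P = 4241/5000 ≈ 0.848200
step 7 [3.5y] bond c/2=9/200: DF=(1098673/1000000 − 9/200·(0.995000+0.963500+0.917400+0.904100+0.856000+0.848200))/(1+9/200) = 1019/1250 ≈ 0.815200
step 8 [4y] bond c/2=29/800: DF=(4106721/4000000 − 29/800·(0.995000+0.963500+0.917400+0.904100+0.856000+0.848200+0.815200))/(1+29/800) = 963/1250 ≈ 0.770400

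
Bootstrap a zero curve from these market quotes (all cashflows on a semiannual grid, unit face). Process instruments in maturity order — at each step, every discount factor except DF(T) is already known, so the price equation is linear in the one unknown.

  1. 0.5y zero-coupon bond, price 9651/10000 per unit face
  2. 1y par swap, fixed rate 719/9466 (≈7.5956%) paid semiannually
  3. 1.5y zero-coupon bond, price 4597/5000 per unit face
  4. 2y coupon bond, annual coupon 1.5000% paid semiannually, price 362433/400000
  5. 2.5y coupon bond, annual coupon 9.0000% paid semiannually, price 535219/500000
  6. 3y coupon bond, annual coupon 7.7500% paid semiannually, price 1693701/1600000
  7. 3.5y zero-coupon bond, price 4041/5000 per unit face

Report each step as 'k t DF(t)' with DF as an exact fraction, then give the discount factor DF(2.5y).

step 1 [0.5y] zero: DF = P = 9651/10000 ≈ 0.965100
step 2 [1y] swap r/2=719/18932: DF=(1 − 719/18932·(0.965100))/(1+719/18932) = 9281/10000 ≈ 0.928100
step 3 [1.5y] zero: DF = P = 4597/5000 ≈ 0.919400
step 4 [2y] bond c/2=3/400: DF=(362433/400000 − 3/400·(0.965100+0.928100+0.919400))/(1+3/400) = 549/625 ≈ 0.878400
step 5 [2.5y] bond c/2=9/200: DF=(535219/500000 − 9/200·(0.965100+0.928100+0.919400+0.878400))/(1+9/200) = 4327/5000 ≈ 0.865400
step 6 [3y] bond c/2=31/800: DF=(1693701/1600000 − 31/800·(0.965100+0.928100+0.919400+0.878400+0.865400))/(1+31/800) = 8491/10000 ≈ 0.849100
step 7 [3.5y] zero: DF = P = 4041/5000 ≈ 0.808200

1 1/2 9651/10000
2 1 9281/10000
3 3/2 4597/5000
4 2 549/625
5 5/2 4327/5000
6 3 8491/10000
7 7/2 4041/5000
DF(2.5y) = 4327/5000 ≈ 0.865400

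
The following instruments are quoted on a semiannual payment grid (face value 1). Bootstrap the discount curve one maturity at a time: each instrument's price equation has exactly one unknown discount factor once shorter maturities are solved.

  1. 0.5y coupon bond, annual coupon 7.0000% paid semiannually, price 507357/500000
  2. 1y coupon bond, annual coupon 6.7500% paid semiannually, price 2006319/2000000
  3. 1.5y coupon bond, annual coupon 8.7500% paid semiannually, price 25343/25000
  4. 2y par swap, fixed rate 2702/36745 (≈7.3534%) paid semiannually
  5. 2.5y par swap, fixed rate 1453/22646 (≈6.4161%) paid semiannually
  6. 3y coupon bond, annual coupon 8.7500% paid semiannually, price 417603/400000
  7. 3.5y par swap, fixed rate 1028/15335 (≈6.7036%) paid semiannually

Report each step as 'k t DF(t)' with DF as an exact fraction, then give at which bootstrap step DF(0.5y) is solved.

1 1/2 2451/2500
2 1 1173/1250
3 3/2 2227/2500
4 2 8649/10000
5 5/2 8547/10000
6 3 1013/1250
7 7/2 993/1250
DF(0.5y) is solved at step 1

step 1 [0.5y] bond c/2=7/200: DF=(507357/500000 − 7/200·(0))/(1+7/200) = 2451/2500 ≈ 0.980400
step 2 [1y] bond c/2=27/800: DF=(2006319/2000000 − 27/800·(0.980400))/(1+27/800) = 1173/1250 ≈ 0.938400
step 3 [1.5y] bond c/2=7/160: DF=(25343/25000 − 7/160·(0.980400+0.938400))/(1+7/160) = 2227/2500 ≈ 0.890800
step 4 [2y] swap r/2=1351/36745: DF=(1 − 1351/36745·(0.980400+0.938400+0.890800))/(1+1351/36745) = 8649/10000 ≈ 0.864900
step 5 [2.5y] swap r/2=1453/45292: DF=(1 − 1453/45292·(0.980400+0.938400+0.890800+0.864900))/(1+1453/45292) = 8547/10000 ≈ 0.854700
step 6 [3y] bond c/2=7/160: DF=(417603/400000 − 7/160·(0.980400+0.938400+0.890800+0.864900+0.854700))/(1+7/160) = 1013/1250 ≈ 0.810400
step 7 [3.5y] swap r/2=514/15335: DF=(1 − 514/15335·(0.980400+0.938400+0.890800+0.864900+0.854700+0.810400))/(1+514/15335) = 993/1250 ≈ 0.794400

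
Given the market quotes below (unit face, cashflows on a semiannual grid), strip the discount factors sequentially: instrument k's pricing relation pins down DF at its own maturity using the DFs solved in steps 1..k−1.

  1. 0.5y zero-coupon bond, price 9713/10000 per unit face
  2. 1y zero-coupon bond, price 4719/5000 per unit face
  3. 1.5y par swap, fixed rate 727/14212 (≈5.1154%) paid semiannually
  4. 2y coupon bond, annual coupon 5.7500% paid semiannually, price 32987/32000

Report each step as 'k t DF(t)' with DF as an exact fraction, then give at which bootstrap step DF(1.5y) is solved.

1 1/2 9713/10000
2 1 4719/5000
3 3/2 9273/10000
4 2 4613/5000
DF(1.5y) is solved at step 3

step 1 [0.5y] zero: DF = P = 9713/10000 ≈ 0.971300
step 2 [1y] zero: DF = P = 4719/5000 ≈ 0.943800
step 3 [1.5y] swap r/2=727/28424: DF=(1 − 727/28424·(0.971300+0.943800))/(1+727/28424) = 9273/10000 ≈ 0.927300
step 4 [2y] bond c/2=23/800: DF=(32987/32000 − 23/800·(0.971300+0.943800+0.927300))/(1+23/800) = 4613/5000 ≈ 0.922600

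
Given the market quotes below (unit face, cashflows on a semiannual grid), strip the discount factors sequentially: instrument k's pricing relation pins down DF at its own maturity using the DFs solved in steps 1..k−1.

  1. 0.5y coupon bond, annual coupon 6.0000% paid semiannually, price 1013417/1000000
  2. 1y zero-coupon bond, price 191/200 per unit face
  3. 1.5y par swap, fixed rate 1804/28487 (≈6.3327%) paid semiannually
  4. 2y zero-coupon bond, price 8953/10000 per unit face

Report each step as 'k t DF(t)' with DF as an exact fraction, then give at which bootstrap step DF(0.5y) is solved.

step 1 [0.5y] bond c/2=3/100: DF=(1013417/1000000 − 3/100·(0))/(1+3/100) = 9839/10000 ≈ 0.983900
step 2 [1y] zero: DF = P = 191/200 ≈ 0.955000
step 3 [1.5y] swap r/2=902/28487: DF=(1 − 902/28487·(0.983900+0.955000))/(1+902/28487) = 4549/5000 ≈ 0.909800
step 4 [2y] zero: DF = P = 8953/10000 ≈ 0.895300

1 1/2 9839/10000
2 1 191/200
3 3/2 4549/5000
4 2 8953/10000
DF(0.5y) is solved at step 1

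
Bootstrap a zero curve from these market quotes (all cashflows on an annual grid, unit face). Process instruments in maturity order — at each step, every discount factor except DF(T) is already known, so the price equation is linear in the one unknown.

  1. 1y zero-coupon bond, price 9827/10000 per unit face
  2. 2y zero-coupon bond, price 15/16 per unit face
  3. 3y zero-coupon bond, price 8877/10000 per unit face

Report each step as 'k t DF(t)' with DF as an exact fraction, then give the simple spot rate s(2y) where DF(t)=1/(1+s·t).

step 1 [1y] zero: DF = P = 9827/10000 ≈ 0.982700
step 2 [2y] zero: DF = P = 15/16 ≈ 0.937500
step 3 [3y] zero: DF = P = 8877/10000 ≈ 0.887700

1 1 9827/10000
2 2 15/16
3 3 8877/10000
s(2y) = (1/(15/16) − 1)/(2) = 1/30 ≈ 3.3333%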